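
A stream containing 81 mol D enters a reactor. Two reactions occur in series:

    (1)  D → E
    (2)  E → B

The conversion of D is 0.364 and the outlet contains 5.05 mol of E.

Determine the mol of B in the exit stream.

Conversion of D: D consumed = 1ξ₁ = 0.364 × 81 → ξ₁ = 29.48 mol.
E balance: n_E = 0 + 1ξ₁ − 1ξ₂ = 5.05 → ξ₂ = (1·29.48 − 5.05)/1 = 24.43 mol.
Outlet amounts (n = n₀ + Σ ν·ξ):
  D: 81 − 1(29.48) = 51.52
  E: 0 + 1(29.48) − 1(24.43) = 5.05
  B: 0 + 1(24.43) = 24.43

24.4 mol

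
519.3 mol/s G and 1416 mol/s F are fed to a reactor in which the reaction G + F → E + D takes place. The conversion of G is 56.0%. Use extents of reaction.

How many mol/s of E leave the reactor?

G reacted = 0.56 × 519.3 = 290.8 mol/s; ν_G = −1, so ξ = 290.8/1 = 290.8 mol/s.
Outlet amounts (n = n₀ + ν ξ):
  G: 519.3 − 1(290.8) = 228.5
  F: 1416 − 1(290.8) = 1125
  E: 0 + 1(290.8) = 290.8
  D: 0 + 1(290.8) = 290.8

291 mol/s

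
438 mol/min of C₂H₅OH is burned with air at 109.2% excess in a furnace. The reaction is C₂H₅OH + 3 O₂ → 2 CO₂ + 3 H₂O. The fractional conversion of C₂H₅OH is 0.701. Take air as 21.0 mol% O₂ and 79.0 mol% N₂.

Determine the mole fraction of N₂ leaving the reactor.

0.747

Stoichiometric O₂ = 3 × 438 = 1314 mol/min; O₂ fed = 1314 × 2.092 = 2749 mol/min.
N₂ fed = 2749 × 79/21 = 10340 mol/min.
Fuel reacted = 0.701 × 438 → ξ = 307 mol/min.
Outlet (n = n₀ + ν ξ):
  C₂H₅OH: 438 − 1(307) = 131
  O₂: 2749 − 3(307) = 1828
  N₂: 10340 (inert)
  CO₂: 0 + 2(307) = 614.1
  H₂O: 0 + 3(307) = 921.1
Total out = 13830 mol/min; y_N₂ = 10340 / 13830 = 0.7475.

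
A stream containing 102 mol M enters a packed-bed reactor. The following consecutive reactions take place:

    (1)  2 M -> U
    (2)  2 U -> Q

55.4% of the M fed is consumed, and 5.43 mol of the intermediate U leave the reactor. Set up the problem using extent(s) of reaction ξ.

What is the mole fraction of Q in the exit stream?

0.183

Conversion of M: M consumed = 2ξ₁ = 0.554 × 102 → ξ₁ = 28.25 mol.
U balance: n_U = 0 + 1ξ₁ − 2ξ₂ = 5.43 → ξ₂ = (1·28.25 − 5.43)/2 = 11.41 mol.
Outlet amounts (n = n₀ + Σ ν·ξ):
  M: 102 − 2(28.25) = 45.49
  U: 0 + 1(28.25) − 2(11.41) = 5.43
  Q: 0 + 1(11.41) = 11.41
Total out = 62.33 mol; y_Q = 11.41 / 62.33 = 0.1831.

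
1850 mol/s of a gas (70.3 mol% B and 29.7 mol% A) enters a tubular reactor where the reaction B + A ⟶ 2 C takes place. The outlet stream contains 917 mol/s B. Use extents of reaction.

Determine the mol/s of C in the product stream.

For B: n = n₀ − 1ξ → 917 = 1301 − 1ξ, giving ξ = 383.5 mol/s.
Outlet amounts (n = n₀ + ν ξ):
  B: 1301 − 1(383.5) = 917
  A: 549.5 − 1(383.5) = 165.9
  C: 0 + 2(383.5) = 767.1

767 mol/s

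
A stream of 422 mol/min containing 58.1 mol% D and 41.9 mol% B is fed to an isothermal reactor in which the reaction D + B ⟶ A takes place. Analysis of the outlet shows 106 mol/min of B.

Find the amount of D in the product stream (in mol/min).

For B: n = n₀ − 1ξ → 106 = 176.8 − 1ξ, giving ξ = 70.82 mol/min.
Outlet amounts (n = n₀ + ν ξ):
  D: 245.2 − 1(70.82) = 174.4
  B: 176.8 − 1(70.82) = 106
  A: 0 + 1(70.82) = 70.82

174 mol/min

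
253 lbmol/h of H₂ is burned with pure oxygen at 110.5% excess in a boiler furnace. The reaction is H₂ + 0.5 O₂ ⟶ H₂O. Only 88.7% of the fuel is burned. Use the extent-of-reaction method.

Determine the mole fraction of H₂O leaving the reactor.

0.551

Stoichiometric O₂ = 0.5 × 253 = 126.5 lbmol/h; O₂ fed = 126.5 × 2.105 = 266.3 lbmol/h.
Fuel reacted = 0.887 × 253 → ξ = 224.4 lbmol/h.
Outlet (n = n₀ + ν ξ):
  H₂: 253 − 1(224.4) = 28.59
  O₂: 266.3 − 0.5(224.4) = 154.1
  H₂O: 0 + 1(224.4) = 224.4
Total out = 407.1 lbmol/h; y_H₂O = 224.4 / 407.1 = 0.5513.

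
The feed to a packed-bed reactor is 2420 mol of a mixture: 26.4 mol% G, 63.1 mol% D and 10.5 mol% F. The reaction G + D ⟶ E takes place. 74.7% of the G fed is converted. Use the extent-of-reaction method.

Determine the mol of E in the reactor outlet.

477 mol

G reacted = 0.747 × 638.9 = 477.2 mol; ν_G = −1, so ξ = 477.2/1 = 477.2 mol.
Outlet amounts (n = n₀ + ν ξ):
  G: 638.9 − 1(477.2) = 161.6
  D: 1527 − 1(477.2) = 1050
  E: 0 + 1(477.2) = 477.2
  F: 254.1 (inert)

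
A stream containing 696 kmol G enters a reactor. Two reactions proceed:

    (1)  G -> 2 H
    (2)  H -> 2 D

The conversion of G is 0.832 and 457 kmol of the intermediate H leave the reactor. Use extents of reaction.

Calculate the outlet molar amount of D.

Conversion of G: G consumed = 1ξ₁ = 0.832 × 696 → ξ₁ = 579.1 kmol.
H balance: n_H = 0 + 2ξ₁ − 1ξ₂ = 457 → ξ₂ = (2·579.1 − 457)/1 = 701.1 kmol.
Outlet amounts (n = n₀ + Σ ν·ξ):
  G: 696 − 1(579.1) = 116.9
  H: 0 + 2(579.1) − 1(701.1) = 457
  D: 0 + 2(701.1) = 1402

1400 kmol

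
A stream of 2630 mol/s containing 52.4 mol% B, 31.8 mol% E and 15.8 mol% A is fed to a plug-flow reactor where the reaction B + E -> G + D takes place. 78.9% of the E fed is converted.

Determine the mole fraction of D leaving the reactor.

E reacted = 0.789 × 836.3 = 659.9 mol/s; ν_E = −1, so ξ = 659.9/1 = 659.9 mol/s.
Outlet amounts (n = n₀ + ν ξ):
  B: 1378 − 1(659.9) = 718.2
  E: 836.3 − 1(659.9) = 176.5
  G: 0 + 1(659.9) = 659.9
  D: 0 + 1(659.9) = 659.9
  A: 415.5 (inert)
Total out = 2630 mol/s; y_D = 659.9 / 2630 = 0.2509.

0.251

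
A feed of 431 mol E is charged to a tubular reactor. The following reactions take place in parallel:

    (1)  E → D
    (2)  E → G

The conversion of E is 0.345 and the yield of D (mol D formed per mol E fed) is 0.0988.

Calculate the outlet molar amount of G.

106 mol

Yield of D: 1ξ₁ / 431 = 0.0988 → ξ₁ = 42.58 mol.
Conversion of E: 1ξ₁ + 1ξ₂ = 0.345 × 431 = 148.7 → ξ₂ = 106.1 mol.
Outlet amounts (n = n₀ + Σ ν·ξ):
  E: 431 − 1(42.58) − 1(106.1) = 282.3
  D: 0 + 1(42.58) = 42.58
  G: 0 + 1(106.1) = 106.1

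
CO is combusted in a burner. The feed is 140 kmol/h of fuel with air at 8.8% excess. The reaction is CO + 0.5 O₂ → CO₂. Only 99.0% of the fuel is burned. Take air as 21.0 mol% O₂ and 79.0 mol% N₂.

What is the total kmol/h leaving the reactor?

433 kmol/h

Stoichiometric O₂ = 0.5 × 140 = 70 kmol/h; O₂ fed = 70 × 1.088 = 76.16 kmol/h.
N₂ fed = 76.16 × 79/21 = 286.5 kmol/h.
Fuel reacted = 0.99 × 140 → ξ = 138.6 kmol/h.
Outlet (n = n₀ + ν ξ):
  CO: 140 − 1(138.6) = 1.4
  O₂: 76.16 − 0.5(138.6) = 6.86
  N₂: 286.5 (inert)
  CO₂: 0 + 1(138.6) = 138.6
Total out = 1.4 + 6.86 + 286.5 + 138.6 = 433.4 kmol/h.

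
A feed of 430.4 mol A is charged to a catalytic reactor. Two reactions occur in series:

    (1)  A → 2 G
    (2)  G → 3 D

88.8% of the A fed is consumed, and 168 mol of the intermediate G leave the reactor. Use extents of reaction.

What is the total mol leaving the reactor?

2010 mol

Conversion of A: A consumed = 1ξ₁ = 0.888 × 430.4 → ξ₁ = 382.2 mol.
G balance: n_G = 0 + 2ξ₁ − 1ξ₂ = 168 → ξ₂ = (2·382.2 − 168)/1 = 596.4 mol.
Outlet amounts (n = n₀ + Σ ν·ξ):
  A: 430.4 − 1(382.2) = 48.2
  G: 0 + 2(382.2) − 1(596.4) = 168
  D: 0 + 3(596.4) = 1789
Total out = 48.2 + 168 + 1789 = 2005 mol.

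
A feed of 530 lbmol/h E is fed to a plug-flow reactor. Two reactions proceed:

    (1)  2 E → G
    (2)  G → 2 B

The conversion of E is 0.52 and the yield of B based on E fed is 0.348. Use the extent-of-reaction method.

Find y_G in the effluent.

0.0941

Conversion of E: E consumed = 2ξ₁ = 0.52 × 530 → ξ₁ = 137.8 lbmol/h.
Yield of B: 2ξ₂ / 530 = 0.348 → ξ₂ = 92.22 lbmol/h.
Outlet amounts (n = n₀ + Σ ν·ξ):
  E: 530 − 2(137.8) = 254.4
  G: 0 + 1(137.8) − 1(92.22) = 45.58
  B: 0 + 2(92.22) = 184.4
Total out = 484.4 lbmol/h; y_G = 45.58 / 484.4 = 0.09409.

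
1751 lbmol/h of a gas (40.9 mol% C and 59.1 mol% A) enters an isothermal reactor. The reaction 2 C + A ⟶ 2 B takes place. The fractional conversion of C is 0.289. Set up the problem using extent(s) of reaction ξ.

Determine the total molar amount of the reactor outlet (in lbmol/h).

C reacted = 0.289 × 716.2 = 207 lbmol/h; ν_C = −2, so ξ = 207/2 = 103.5 lbmol/h.
Outlet amounts (n = n₀ + ν ξ):
  C: 716.2 − 2(103.5) = 509.2
  A: 1035 − 1(103.5) = 931.4
  B: 0 + 2(103.5) = 207
Total out = 509.2 + 931.4 + 207 = 1648 lbmol/h.

1650 lbmol/h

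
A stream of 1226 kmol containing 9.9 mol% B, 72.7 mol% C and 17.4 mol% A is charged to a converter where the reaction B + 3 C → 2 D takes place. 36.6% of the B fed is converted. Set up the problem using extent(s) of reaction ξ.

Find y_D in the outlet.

0.0781

B reacted = 0.366 × 121.4 = 44.42 kmol; ν_B = −1, so ξ = 44.42/1 = 44.42 kmol.
Outlet amounts (n = n₀ + ν ξ):
  B: 121.4 − 1(44.42) = 76.95
  C: 891.3 − 3(44.42) = 758
  D: 0 + 2(44.42) = 88.85
  A: 213.3 (inert)
Total out = 1137 kmol; y_D = 88.85 / 1137 = 0.07813.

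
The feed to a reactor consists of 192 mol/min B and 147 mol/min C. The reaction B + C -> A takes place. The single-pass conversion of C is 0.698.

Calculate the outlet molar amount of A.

C reacted = 0.698 × 147 = 102.6 mol/min; ν_C = −1, so ξ = 102.6/1 = 102.6 mol/min.
Outlet amounts (n = n₀ + ν ξ):
  B: 192 − 1(102.6) = 89.39
  C: 147 − 1(102.6) = 44.39
  A: 0 + 1(102.6) = 102.6

103 mol/min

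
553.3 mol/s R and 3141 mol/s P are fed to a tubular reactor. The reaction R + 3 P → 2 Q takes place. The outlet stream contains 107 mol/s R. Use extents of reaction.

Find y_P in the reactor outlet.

0.643

For R: n = n₀ − 1ξ → 107 = 553.3 − 1ξ, giving ξ = 446.3 mol/s.
Outlet amounts (n = n₀ + ν ξ):
  R: 553.3 − 1(446.3) = 107
  P: 3141 − 3(446.3) = 1802
  Q: 0 + 2(446.3) = 892.6
Total out = 2802 mol/s; y_P = 1802 / 2802 = 0.6432.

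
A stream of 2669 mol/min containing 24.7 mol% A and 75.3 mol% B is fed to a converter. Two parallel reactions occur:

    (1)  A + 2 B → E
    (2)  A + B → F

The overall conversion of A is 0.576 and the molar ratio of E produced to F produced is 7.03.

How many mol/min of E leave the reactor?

Conversion of A: A consumed = 0.576 × 659.2 = 379.7 mol/min = 1ξ₁ + 1ξ₂.
Selectivity: 1ξ₁ / (1ξ₂) = 7.03 → ξ₁ = 7.03 ξ₂.
Substitute: (1·7.03 + 1) ξ₂ = 379.7 → ξ₂ = 47.29 mol/min, ξ₁ = 332.4 mol/min.
Outlet amounts (n = n₀ + Σ ν·ξ):
  A: 659.2 − 1(332.4) − 1(47.29) = 279.5
  B: 2010 − 2(332.4) − 1(47.29) = 1298
  E: 0 + 1(332.4) = 332.4
  F: 0 + 1(47.29) = 47.29

332 mol/min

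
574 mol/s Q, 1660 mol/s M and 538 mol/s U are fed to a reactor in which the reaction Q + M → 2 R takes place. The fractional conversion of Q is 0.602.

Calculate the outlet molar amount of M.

Q reacted = 0.602 × 574 = 345.5 mol/s; ν_Q = −1, so ξ = 345.5/1 = 345.5 mol/s.
Outlet amounts (n = n₀ + ν ξ):
  Q: 574 − 1(345.5) = 228.5
  M: 1660 − 1(345.5) = 1314
  R: 0 + 2(345.5) = 691.1
  U: 538 (inert)

1310 mol/s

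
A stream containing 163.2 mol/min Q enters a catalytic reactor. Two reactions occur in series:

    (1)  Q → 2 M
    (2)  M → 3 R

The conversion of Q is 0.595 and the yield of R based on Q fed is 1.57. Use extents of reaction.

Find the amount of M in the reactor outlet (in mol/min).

Conversion of Q: Q consumed = 1ξ₁ = 0.595 × 163.2 → ξ₁ = 97.1 mol/min.
Yield of R: 3ξ₂ / 163.2 = 1.57 → ξ₂ = 85.41 mol/min.
Outlet amounts (n = n₀ + Σ ν·ξ):
  Q: 163.2 − 1(97.1) = 66.1
  M: 0 + 2(97.1) − 1(85.41) = 108.8
  R: 0 + 3(85.41) = 256.2

109 mol/min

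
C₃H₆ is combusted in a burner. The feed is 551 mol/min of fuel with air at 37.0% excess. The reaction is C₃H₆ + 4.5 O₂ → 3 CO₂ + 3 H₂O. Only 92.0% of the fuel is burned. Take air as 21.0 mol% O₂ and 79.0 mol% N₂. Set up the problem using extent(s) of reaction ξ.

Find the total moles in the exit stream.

17000 mol/min

Stoichiometric O₂ = 4.5 × 551 = 2480 mol/min; O₂ fed = 2480 × 1.370 = 3397 mol/min.
N₂ fed = 3397 × 79/21 = 12780 mol/min.
Fuel reacted = 0.92 × 551 → ξ = 506.9 mol/min.
Outlet (n = n₀ + ν ξ):
  C₃H₆: 551 − 1(506.9) = 44.08
  O₂: 3397 − 4.5(506.9) = 1116
  N₂: 12780 (inert)
  CO₂: 0 + 3(506.9) = 1521
  H₂O: 0 + 3(506.9) = 1521
Total out = 44.08 + 1116 + 12780 + 1521 + 1521 = 16980 mol/min.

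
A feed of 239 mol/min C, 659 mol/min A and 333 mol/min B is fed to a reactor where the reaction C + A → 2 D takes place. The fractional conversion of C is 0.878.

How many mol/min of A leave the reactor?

C reacted = 0.878 × 239 = 209.8 mol/min; ν_C = −1, so ξ = 209.8/1 = 209.8 mol/min.
Outlet amounts (n = n₀ + ν ξ):
  C: 239 − 1(209.8) = 29.16
  A: 659 − 1(209.8) = 449.2
  D: 0 + 2(209.8) = 419.7
  B: 333 (inert)

449 mol/min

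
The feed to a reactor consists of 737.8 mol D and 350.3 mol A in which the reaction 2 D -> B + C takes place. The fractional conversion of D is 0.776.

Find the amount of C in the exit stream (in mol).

D reacted = 0.776 × 737.8 = 572.5 mol; ν_D = −2, so ξ = 572.5/2 = 286.3 mol.
Outlet amounts (n = n₀ + ν ξ):
  D: 737.8 − 2(286.3) = 165.3
  B: 0 + 1(286.3) = 286.3
  C: 0 + 1(286.3) = 286.3
  A: 350.3 (inert)

286 mol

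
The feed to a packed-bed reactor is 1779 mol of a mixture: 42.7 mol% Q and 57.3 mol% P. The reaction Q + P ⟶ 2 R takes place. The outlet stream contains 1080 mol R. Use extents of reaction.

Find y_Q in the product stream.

0.123

For R: n = n₀ + 2ξ → 1080 = 0 + 2ξ, giving ξ = 540 mol.
Outlet amounts (n = n₀ + ν ξ):
  Q: 759.6 − 1(540) = 219.6
  P: 1019 − 1(540) = 479.4
  R: 0 + 2(540) = 1080
Total out = 1779 mol; y_Q = 219.6 / 1779 = 0.1235.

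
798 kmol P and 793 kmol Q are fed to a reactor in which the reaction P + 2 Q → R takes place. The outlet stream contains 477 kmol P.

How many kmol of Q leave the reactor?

151 kmol

For P: n = n₀ − 1ξ → 477 = 798 − 1ξ, giving ξ = 321 kmol.
Outlet amounts (n = n₀ + ν ξ):
  P: 798 − 1(321) = 477
  Q: 793 − 2(321) = 151
  R: 0 + 1(321) = 321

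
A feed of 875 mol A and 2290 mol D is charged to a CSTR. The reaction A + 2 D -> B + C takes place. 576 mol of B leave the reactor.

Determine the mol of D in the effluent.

1140 mol

For B: n = n₀ + 1ξ → 576 = 0 + 1ξ, giving ξ = 576 mol.
Outlet amounts (n = n₀ + ν ξ):
  A: 875 − 1(576) = 299
  D: 2290 − 2(576) = 1138
  B: 0 + 1(576) = 576
  C: 0 + 1(576) = 576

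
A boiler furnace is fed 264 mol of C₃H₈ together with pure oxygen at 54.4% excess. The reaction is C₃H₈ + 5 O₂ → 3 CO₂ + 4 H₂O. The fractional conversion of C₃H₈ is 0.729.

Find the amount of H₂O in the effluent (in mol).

770 mol

Stoichiometric O₂ = 5 × 264 = 1320 mol; O₂ fed = 1320 × 1.544 = 2038 mol.
Fuel reacted = 0.729 × 264 → ξ = 192.5 mol.
Outlet (n = n₀ + ν ξ):
  C₃H₈: 264 − 1(192.5) = 71.54
  O₂: 2038 − 5(192.5) = 1076
  CO₂: 0 + 3(192.5) = 577.4
  H₂O: 0 + 4(192.5) = 769.8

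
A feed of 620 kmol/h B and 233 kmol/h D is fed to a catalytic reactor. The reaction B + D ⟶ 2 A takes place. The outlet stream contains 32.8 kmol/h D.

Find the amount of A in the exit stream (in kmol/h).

For D: n = n₀ − 1ξ → 32.8 = 233 − 1ξ, giving ξ = 200.2 kmol/h.
Outlet amounts (n = n₀ + ν ξ):
  B: 620 − 1(200.2) = 419.8
  D: 233 − 1(200.2) = 32.8
  A: 0 + 2(200.2) = 400.4

400 kmol/h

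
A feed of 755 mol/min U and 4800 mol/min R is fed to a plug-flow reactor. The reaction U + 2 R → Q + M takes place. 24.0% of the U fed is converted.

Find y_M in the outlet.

0.0337

U reacted = 0.24 × 755 = 181.2 mol/min; ν_U = −1, so ξ = 181.2/1 = 181.2 mol/min.
Outlet amounts (n = n₀ + ν ξ):
  U: 755 − 1(181.2) = 573.8
  R: 4800 − 2(181.2) = 4438
  Q: 0 + 1(181.2) = 181.2
  M: 0 + 1(181.2) = 181.2
Total out = 5374 mol/min; y_M = 181.2 / 5374 = 0.03372.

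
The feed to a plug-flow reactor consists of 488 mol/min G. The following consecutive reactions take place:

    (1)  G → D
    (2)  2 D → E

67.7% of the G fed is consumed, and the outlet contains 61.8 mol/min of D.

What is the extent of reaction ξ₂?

ξ₂ = 134 mol/min

Conversion of G: G consumed = 1ξ₁ = 0.677 × 488 → ξ₁ = 330.4 mol/min.
D balance: n_D = 0 + 1ξ₁ − 2ξ₂ = 61.8 → ξ₂ = (1·330.4 − 61.8)/2 = 134.3 mol/min.
Outlet amounts (n = n₀ + Σ ν·ξ):
  G: 488 − 1(330.4) = 157.6
  D: 0 + 1(330.4) − 2(134.3) = 61.8
  E: 0 + 1(134.3) = 134.3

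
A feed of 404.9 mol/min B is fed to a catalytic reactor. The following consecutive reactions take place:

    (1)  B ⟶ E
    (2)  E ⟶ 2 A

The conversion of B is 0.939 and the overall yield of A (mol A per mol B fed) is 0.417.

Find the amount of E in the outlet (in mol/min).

Conversion of B: B consumed = 1ξ₁ = 0.939 × 404.9 → ξ₁ = 380.2 mol/min.
Yield of A: 2ξ₂ / 404.9 = 0.417 → ξ₂ = 84.42 mol/min.
Outlet amounts (n = n₀ + Σ ν·ξ):
  B: 404.9 − 1(380.2) = 24.7
  E: 0 + 1(380.2) − 1(84.42) = 295.8
  A: 0 + 2(84.42) = 168.8

296 mol/min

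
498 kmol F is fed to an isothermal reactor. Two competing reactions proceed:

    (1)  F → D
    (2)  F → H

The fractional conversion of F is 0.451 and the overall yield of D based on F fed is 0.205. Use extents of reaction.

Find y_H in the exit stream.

0.246

Yield of D: 1ξ₁ / 498 = 0.205 → ξ₁ = 102.1 kmol.
Conversion of F: 1ξ₁ + 1ξ₂ = 0.451 × 498 = 224.6 → ξ₂ = 122.5 kmol.
Outlet amounts (n = n₀ + Σ ν·ξ):
  F: 498 − 1(102.1) − 1(122.5) = 273.4
  D: 0 + 1(102.1) = 102.1
  H: 0 + 1(122.5) = 122.5
Total out = 498 kmol; y_H = 122.5 / 498 = 0.246.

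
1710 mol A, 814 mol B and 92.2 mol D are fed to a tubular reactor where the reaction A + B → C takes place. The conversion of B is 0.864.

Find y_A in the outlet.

0.526

B reacted = 0.864 × 814 = 703.3 mol; ν_B = −1, so ξ = 703.3/1 = 703.3 mol.
Outlet amounts (n = n₀ + ν ξ):
  A: 1710 − 1(703.3) = 1007
  B: 814 − 1(703.3) = 110.7
  C: 0 + 1(703.3) = 703.3
  D: 92.2 (inert)
Total out = 1913 mol; y_A = 1007 / 1913 = 0.5263.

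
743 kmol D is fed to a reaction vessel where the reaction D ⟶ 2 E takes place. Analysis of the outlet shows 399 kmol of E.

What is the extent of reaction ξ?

ξ = 200 kmol

For E: n = n₀ + 2ξ → 399 = 0 + 2ξ, giving ξ = 199.5 kmol.
Outlet amounts (n = n₀ + ν ξ):
  D: 743 − 1(199.5) = 543.5
  E: 0 + 2(199.5) = 399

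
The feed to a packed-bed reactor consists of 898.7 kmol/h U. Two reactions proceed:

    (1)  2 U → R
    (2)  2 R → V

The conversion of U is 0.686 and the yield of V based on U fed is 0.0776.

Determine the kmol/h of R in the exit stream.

Conversion of U: U consumed = 2ξ₁ = 0.686 × 898.7 → ξ₁ = 308.3 kmol/h.
Yield of V: 1ξ₂ / 898.7 = 0.0776 → ξ₂ = 69.74 kmol/h.
Outlet amounts (n = n₀ + Σ ν·ξ):
  U: 898.7 − 2(308.3) = 282.2
  R: 0 + 1(308.3) − 2(69.74) = 168.8
  V: 0 + 1(69.74) = 69.74

169 kmol/h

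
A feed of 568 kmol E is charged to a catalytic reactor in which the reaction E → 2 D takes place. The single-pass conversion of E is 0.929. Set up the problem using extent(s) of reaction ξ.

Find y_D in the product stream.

E reacted = 0.929 × 568 = 527.7 kmol; ν_E = −1, so ξ = 527.7/1 = 527.7 kmol.
Outlet amounts (n = n₀ + ν ξ):
  E: 568 − 1(527.7) = 40.33
  D: 0 + 2(527.7) = 1055
Total out = 1096 kmol; y_D = 1055 / 1096 = 0.9632.

0.963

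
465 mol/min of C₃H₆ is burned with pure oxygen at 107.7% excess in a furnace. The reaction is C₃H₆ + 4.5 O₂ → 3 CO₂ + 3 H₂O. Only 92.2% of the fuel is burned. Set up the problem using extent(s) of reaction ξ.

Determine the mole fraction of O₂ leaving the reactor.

0.481

Stoichiometric O₂ = 4.5 × 465 = 2092 mol/min; O₂ fed = 2092 × 2.077 = 4346 mol/min.
Fuel reacted = 0.922 × 465 → ξ = 428.7 mol/min.
Outlet (n = n₀ + ν ξ):
  C₃H₆: 465 − 1(428.7) = 36.27
  O₂: 4346 − 4.5(428.7) = 2417
  CO₂: 0 + 3(428.7) = 1286
  H₂O: 0 + 3(428.7) = 1286
Total out = 5025 mol/min; y_O₂ = 2417 / 5025 = 0.4809.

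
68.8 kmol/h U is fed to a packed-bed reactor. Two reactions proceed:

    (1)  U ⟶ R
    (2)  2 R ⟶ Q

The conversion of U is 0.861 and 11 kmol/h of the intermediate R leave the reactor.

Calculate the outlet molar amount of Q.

Conversion of U: U consumed = 1ξ₁ = 0.861 × 68.8 → ξ₁ = 59.24 kmol/h.
R balance: n_R = 0 + 1ξ₁ − 2ξ₂ = 11 → ξ₂ = (1·59.24 − 11)/2 = 24.12 kmol/h.
Outlet amounts (n = n₀ + Σ ν·ξ):
  U: 68.8 − 1(59.24) = 9.563
  R: 0 + 1(59.24) − 2(24.12) = 11
  Q: 0 + 1(24.12) = 24.12

24.1 kmol/h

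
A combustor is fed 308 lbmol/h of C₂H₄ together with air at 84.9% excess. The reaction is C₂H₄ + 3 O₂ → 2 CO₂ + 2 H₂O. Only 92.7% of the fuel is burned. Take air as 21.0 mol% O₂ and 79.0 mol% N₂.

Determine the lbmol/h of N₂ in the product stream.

Stoichiometric O₂ = 3 × 308 = 924 lbmol/h; O₂ fed = 924 × 1.849 = 1708 lbmol/h.
N₂ fed = 1708 × 79/21 = 6427 lbmol/h.
Fuel reacted = 0.927 × 308 → ξ = 285.5 lbmol/h.
Outlet (n = n₀ + ν ξ):
  C₂H₄: 308 − 1(285.5) = 22.48
  O₂: 1708 − 3(285.5) = 851.9
  N₂: 6427 (inert)
  CO₂: 0 + 2(285.5) = 571
  H₂O: 0 + 2(285.5) = 571

6430 lbmol/h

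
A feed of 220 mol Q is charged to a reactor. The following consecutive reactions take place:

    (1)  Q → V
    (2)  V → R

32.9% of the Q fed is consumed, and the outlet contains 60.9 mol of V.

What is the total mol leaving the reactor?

Conversion of Q: Q consumed = 1ξ₁ = 0.329 × 220 → ξ₁ = 72.38 mol.
V balance: n_V = 0 + 1ξ₁ − 1ξ₂ = 60.9 → ξ₂ = (1·72.38 − 60.9)/1 = 11.48 mol.
Outlet amounts (n = n₀ + Σ ν·ξ):
  Q: 220 − 1(72.38) = 147.6
  V: 0 + 1(72.38) − 1(11.48) = 60.9
  R: 0 + 1(11.48) = 11.48
Total out = 147.6 + 60.9 + 11.48 = 220 mol.

220 mol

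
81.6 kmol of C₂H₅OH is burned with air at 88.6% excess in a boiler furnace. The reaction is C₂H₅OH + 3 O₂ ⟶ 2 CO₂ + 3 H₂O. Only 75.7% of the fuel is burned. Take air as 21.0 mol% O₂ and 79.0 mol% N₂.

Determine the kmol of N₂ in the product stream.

1740 kmol

Stoichiometric O₂ = 3 × 81.6 = 244.8 kmol; O₂ fed = 244.8 × 1.886 = 461.7 kmol.
N₂ fed = 461.7 × 79/21 = 1737 kmol.
Fuel reacted = 0.757 × 81.6 → ξ = 61.77 kmol.
Outlet (n = n₀ + ν ξ):
  C₂H₅OH: 81.6 − 1(61.77) = 19.83
  O₂: 461.7 − 3(61.77) = 276.4
  N₂: 1737 (inert)
  CO₂: 0 + 2(61.77) = 123.5
  H₂O: 0 + 3(61.77) = 185.3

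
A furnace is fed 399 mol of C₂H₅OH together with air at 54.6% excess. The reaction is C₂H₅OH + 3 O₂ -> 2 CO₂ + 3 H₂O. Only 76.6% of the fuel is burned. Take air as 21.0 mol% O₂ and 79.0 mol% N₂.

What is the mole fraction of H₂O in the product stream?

0.0963

Stoichiometric O₂ = 3 × 399 = 1197 mol; O₂ fed = 1197 × 1.546 = 1851 mol.
N₂ fed = 1851 × 79/21 = 6962 mol.
Fuel reacted = 0.766 × 399 → ξ = 305.6 mol.
Outlet (n = n₀ + ν ξ):
  C₂H₅OH: 399 − 1(305.6) = 93.37
  O₂: 1851 − 3(305.6) = 933.7
  N₂: 6962 (inert)
  CO₂: 0 + 2(305.6) = 611.3
  H₂O: 0 + 3(305.6) = 916.9
Total out = 9517 mol; y_H₂O = 916.9 / 9517 = 0.09635.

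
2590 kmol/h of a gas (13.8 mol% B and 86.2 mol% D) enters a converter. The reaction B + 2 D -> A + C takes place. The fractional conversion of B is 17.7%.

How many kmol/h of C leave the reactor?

63.3 kmol/h

B reacted = 0.177 × 357.4 = 63.26 kmol/h; ν_B = −1, so ξ = 63.26/1 = 63.26 kmol/h.
Outlet amounts (n = n₀ + ν ξ):
  B: 357.4 − 1(63.26) = 294.2
  D: 2233 − 2(63.26) = 2106
  A: 0 + 1(63.26) = 63.26
  C: 0 + 1(63.26) = 63.26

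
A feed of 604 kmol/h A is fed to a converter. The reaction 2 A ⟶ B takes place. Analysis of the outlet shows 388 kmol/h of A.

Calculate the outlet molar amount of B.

For A: n = n₀ − 2ξ → 388 = 604 − 2ξ, giving ξ = 108 kmol/h.
Outlet amounts (n = n₀ + ν ξ):
  A: 604 − 2(108) = 388
  B: 0 + 1(108) = 108

108 kmol/h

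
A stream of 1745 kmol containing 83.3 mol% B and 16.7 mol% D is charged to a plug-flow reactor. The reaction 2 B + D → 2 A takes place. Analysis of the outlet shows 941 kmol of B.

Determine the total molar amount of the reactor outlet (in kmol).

1490 kmol

For B: n = n₀ − 2ξ → 941 = 1454 − 2ξ, giving ξ = 256.3 kmol.
Outlet amounts (n = n₀ + ν ξ):
  B: 1454 − 2(256.3) = 941
  D: 291.4 − 1(256.3) = 35.12
  A: 0 + 2(256.3) = 512.6
Total out = 941 + 35.12 + 512.6 = 1489 kmol.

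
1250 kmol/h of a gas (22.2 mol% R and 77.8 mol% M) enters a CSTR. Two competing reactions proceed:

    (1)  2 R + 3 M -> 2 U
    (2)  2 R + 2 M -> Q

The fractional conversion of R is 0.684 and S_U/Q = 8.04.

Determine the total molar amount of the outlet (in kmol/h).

965 kmol/h

Conversion of R: R consumed = 0.684 × 277.5 = 189.8 kmol/h = 2ξ₁ + 2ξ₂.
Selectivity: 2ξ₁ / (1ξ₂) = 8.04 → ξ₁ = 4.02 ξ₂.
Substitute: (2·4.02 + 2) ξ₂ = 189.8 → ξ₂ = 18.91 kmol/h, ξ₁ = 76 kmol/h.
Outlet amounts (n = n₀ + Σ ν·ξ):
  R: 277.5 − 2(76) − 2(18.91) = 87.69
  M: 972.5 − 3(76) − 2(18.91) = 706.7
  U: 0 + 2(76) = 152
  Q: 0 + 1(18.91) = 18.91
Total out = 87.69 + 706.7 + 152 + 18.91 = 965.3 kmol/h.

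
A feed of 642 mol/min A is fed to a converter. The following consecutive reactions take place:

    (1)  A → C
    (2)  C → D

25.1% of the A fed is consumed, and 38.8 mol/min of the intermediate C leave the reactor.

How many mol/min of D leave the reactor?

Conversion of A: A consumed = 1ξ₁ = 0.251 × 642 → ξ₁ = 161.1 mol/min.
C balance: n_C = 0 + 1ξ₁ − 1ξ₂ = 38.8 → ξ₂ = (1·161.1 − 38.8)/1 = 122.3 mol/min.
Outlet amounts (n = n₀ + Σ ν·ξ):
  A: 642 − 1(161.1) = 480.9
  C: 0 + 1(161.1) − 1(122.3) = 38.8
  D: 0 + 1(122.3) = 122.3

122 mol/min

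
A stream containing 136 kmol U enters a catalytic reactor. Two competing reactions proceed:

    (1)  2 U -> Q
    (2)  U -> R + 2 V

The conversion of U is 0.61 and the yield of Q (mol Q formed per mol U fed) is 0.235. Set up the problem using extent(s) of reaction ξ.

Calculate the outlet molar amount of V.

Yield of Q: 1ξ₁ / 136 = 0.235 → ξ₁ = 31.96 kmol.
Conversion of U: 2ξ₁ + 1ξ₂ = 0.61 × 136 = 82.96 → ξ₂ = 19.04 kmol.
Outlet amounts (n = n₀ + Σ ν·ξ):
  U: 136 − 2(31.96) − 1(19.04) = 53.04
  Q: 0 + 1(31.96) = 31.96
  R: 0 + 1(19.04) = 19.04
  V: 0 + 2(19.04) = 38.08

38.1 kmol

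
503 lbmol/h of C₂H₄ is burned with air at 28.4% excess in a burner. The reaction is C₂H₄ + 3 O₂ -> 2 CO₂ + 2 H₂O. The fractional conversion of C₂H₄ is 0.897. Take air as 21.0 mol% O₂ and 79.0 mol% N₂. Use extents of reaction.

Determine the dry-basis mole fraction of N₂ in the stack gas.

Stoichiometric O₂ = 3 × 503 = 1509 lbmol/h; O₂ fed = 1509 × 1.284 = 1938 lbmol/h.
N₂ fed = 1938 × 79/21 = 7289 lbmol/h.
Fuel reacted = 0.897 × 503 → ξ = 451.2 lbmol/h.
Outlet (n = n₀ + ν ξ):
  C₂H₄: 503 − 1(451.2) = 51.81
  O₂: 1938 − 3(451.2) = 584
  N₂: 7289 (inert)
  CO₂: 0 + 2(451.2) = 902.4
  H₂O: 0 + 2(451.2) = 902.4
Dry total = 8827 lbmol/h; y_N₂ (dry) = 7289 / 8827 = 0.8257.

0.826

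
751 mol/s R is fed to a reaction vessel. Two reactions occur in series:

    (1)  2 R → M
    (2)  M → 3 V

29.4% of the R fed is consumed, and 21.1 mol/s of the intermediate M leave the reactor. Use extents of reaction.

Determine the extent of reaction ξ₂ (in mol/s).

Conversion of R: R consumed = 2ξ₁ = 0.294 × 751 → ξ₁ = 110.4 mol/s.
M balance: n_M = 0 + 1ξ₁ − 1ξ₂ = 21.1 → ξ₂ = (1·110.4 − 21.1)/1 = 89.3 mol/s.
Outlet amounts (n = n₀ + Σ ν·ξ):
  R: 751 − 2(110.4) = 530.2
  M: 0 + 1(110.4) − 1(89.3) = 21.1
  V: 0 + 3(89.3) = 267.9

ξ₂ = 89.3 mol/s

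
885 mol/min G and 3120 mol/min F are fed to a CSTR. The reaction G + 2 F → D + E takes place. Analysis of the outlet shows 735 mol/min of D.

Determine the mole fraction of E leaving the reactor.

For D: n = n₀ + 1ξ → 735 = 0 + 1ξ, giving ξ = 735 mol/min.
Outlet amounts (n = n₀ + ν ξ):
  G: 885 − 1(735) = 150
  F: 3120 − 2(735) = 1650
  D: 0 + 1(735) = 735
  E: 0 + 1(735) = 735
Total out = 3270 mol/min; y_E = 735 / 3270 = 0.2248.

0.225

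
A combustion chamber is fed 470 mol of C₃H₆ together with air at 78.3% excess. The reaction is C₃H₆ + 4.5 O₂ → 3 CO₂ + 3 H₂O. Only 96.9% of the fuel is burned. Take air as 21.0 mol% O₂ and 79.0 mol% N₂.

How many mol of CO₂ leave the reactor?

1370 mol

Stoichiometric O₂ = 4.5 × 470 = 2115 mol; O₂ fed = 2115 × 1.783 = 3771 mol.
N₂ fed = 3771 × 79/21 = 14190 mol.
Fuel reacted = 0.969 × 470 → ξ = 455.4 mol.
Outlet (n = n₀ + ν ξ):
  C₃H₆: 470 − 1(455.4) = 14.57
  O₂: 3771 − 4.5(455.4) = 1722
  N₂: 14190 (inert)
  CO₂: 0 + 3(455.4) = 1366
  H₂O: 0 + 3(455.4) = 1366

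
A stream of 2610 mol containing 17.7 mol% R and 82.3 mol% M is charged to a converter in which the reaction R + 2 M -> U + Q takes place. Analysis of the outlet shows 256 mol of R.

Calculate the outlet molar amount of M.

1740 mol

For R: n = n₀ − 1ξ → 256 = 462 − 1ξ, giving ξ = 206 mol.
Outlet amounts (n = n₀ + ν ξ):
  R: 462 − 1(206) = 256
  M: 2148 − 2(206) = 1736
  U: 0 + 1(206) = 206
  Q: 0 + 1(206) = 206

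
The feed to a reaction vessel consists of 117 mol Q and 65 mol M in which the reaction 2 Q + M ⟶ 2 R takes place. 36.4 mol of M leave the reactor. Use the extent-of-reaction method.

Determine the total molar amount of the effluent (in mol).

For M: n = n₀ − 1ξ → 36.4 = 65 − 1ξ, giving ξ = 28.6 mol.
Outlet amounts (n = n₀ + ν ξ):
  Q: 117 − 2(28.6) = 59.8
  M: 65 − 1(28.6) = 36.4
  R: 0 + 2(28.6) = 57.2
Total out = 59.8 + 36.4 + 57.2 = 153.4 mol.

153 mol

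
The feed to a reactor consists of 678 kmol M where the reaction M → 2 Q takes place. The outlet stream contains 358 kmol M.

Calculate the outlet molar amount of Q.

640 kmol

For M: n = n₀ − 1ξ → 358 = 678 − 1ξ, giving ξ = 320 kmol.
Outlet amounts (n = n₀ + ν ξ):
  M: 678 − 1(320) = 358
  Q: 0 + 2(320) = 640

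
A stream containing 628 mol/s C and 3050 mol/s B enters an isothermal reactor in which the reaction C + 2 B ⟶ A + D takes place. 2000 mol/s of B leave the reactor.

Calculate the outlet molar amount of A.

525 mol/s

For B: n = n₀ − 2ξ → 2000 = 3050 − 2ξ, giving ξ = 525 mol/s.
Outlet amounts (n = n₀ + ν ξ):
  C: 628 − 1(525) = 103
  B: 3050 − 2(525) = 2000
  A: 0 + 1(525) = 525
  D: 0 + 1(525) = 525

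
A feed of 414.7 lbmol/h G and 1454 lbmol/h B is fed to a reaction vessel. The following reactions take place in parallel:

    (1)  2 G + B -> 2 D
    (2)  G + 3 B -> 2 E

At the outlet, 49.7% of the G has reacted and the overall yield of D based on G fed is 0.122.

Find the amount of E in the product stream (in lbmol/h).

Yield of D: 2ξ₁ / 414.7 = 0.122 → ξ₁ = 25.3 lbmol/h.
Conversion of G: 2ξ₁ + 1ξ₂ = 0.497 × 414.7 = 206.1 → ξ₂ = 155.5 lbmol/h.
Outlet amounts (n = n₀ + Σ ν·ξ):
  G: 414.7 − 2(25.3) − 1(155.5) = 208.6
  B: 1454 − 1(25.3) − 3(155.5) = 962.2
  D: 0 + 2(25.3) = 50.59
  E: 0 + 2(155.5) = 311

311 lbmol/h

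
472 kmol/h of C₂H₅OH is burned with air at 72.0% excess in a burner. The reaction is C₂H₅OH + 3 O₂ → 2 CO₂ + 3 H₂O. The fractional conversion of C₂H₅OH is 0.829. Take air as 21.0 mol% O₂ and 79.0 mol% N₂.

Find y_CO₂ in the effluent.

0.0628

Stoichiometric O₂ = 3 × 472 = 1416 kmol/h; O₂ fed = 1416 × 1.720 = 2436 kmol/h.
N₂ fed = 2436 × 79/21 = 9162 kmol/h.
Fuel reacted = 0.829 × 472 → ξ = 391.3 kmol/h.
Outlet (n = n₀ + ν ξ):
  C₂H₅OH: 472 − 1(391.3) = 80.71
  O₂: 2436 − 3(391.3) = 1262
  N₂: 9162 (inert)
  CO₂: 0 + 2(391.3) = 782.6
  H₂O: 0 + 3(391.3) = 1174
Total out = 12460 kmol/h; y_CO₂ = 782.6 / 12460 = 0.0628.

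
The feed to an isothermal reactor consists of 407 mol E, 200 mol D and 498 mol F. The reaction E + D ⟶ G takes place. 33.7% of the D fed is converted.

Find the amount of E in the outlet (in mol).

340 mol

D reacted = 0.337 × 200 = 67.4 mol; ν_D = −1, so ξ = 67.4/1 = 67.4 mol.
Outlet amounts (n = n₀ + ν ξ):
  E: 407 − 1(67.4) = 339.6
  D: 200 − 1(67.4) = 132.6
  G: 0 + 1(67.4) = 67.4
  F: 498 (inert)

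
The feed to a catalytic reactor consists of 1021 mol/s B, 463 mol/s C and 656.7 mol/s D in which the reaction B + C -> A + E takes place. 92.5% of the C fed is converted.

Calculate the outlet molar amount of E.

428 mol/s

C reacted = 0.925 × 463 = 428.3 mol/s; ν_C = −1, so ξ = 428.3/1 = 428.3 mol/s.
Outlet amounts (n = n₀ + ν ξ):
  B: 1021 − 1(428.3) = 592.7
  C: 463 − 1(428.3) = 34.72
  A: 0 + 1(428.3) = 428.3
  E: 0 + 1(428.3) = 428.3
  D: 656.7 (inert)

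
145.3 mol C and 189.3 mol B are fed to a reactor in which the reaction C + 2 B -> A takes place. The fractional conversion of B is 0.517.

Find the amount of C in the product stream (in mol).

96.4 mol

B reacted = 0.517 × 189.3 = 97.87 mol; ν_B = −2, so ξ = 97.87/2 = 48.93 mol.
Outlet amounts (n = n₀ + ν ξ):
  C: 145.3 − 1(48.93) = 96.37
  B: 189.3 − 2(48.93) = 91.43
  A: 0 + 1(48.93) = 48.93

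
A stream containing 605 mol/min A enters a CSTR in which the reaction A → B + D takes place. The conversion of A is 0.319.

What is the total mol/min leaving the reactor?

A reacted = 0.319 × 605 = 193 mol/min; ν_A = −1, so ξ = 193/1 = 193 mol/min.
Outlet amounts (n = n₀ + ν ξ):
  A: 605 − 1(193) = 412
  B: 0 + 1(193) = 193
  D: 0 + 1(193) = 193
Total out = 412 + 193 + 193 = 798 mol/min.

798 mol/min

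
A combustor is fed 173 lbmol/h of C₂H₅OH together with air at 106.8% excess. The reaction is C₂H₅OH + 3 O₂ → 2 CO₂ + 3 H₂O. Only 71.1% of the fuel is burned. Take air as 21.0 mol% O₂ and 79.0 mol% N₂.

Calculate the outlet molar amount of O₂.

Stoichiometric O₂ = 3 × 173 = 519 lbmol/h; O₂ fed = 519 × 2.068 = 1073 lbmol/h.
N₂ fed = 1073 × 79/21 = 4038 lbmol/h.
Fuel reacted = 0.711 × 173 → ξ = 123 lbmol/h.
Outlet (n = n₀ + ν ξ):
  C₂H₅OH: 173 − 1(123) = 50
  O₂: 1073 − 3(123) = 704.3
  N₂: 4038 (inert)
  CO₂: 0 + 2(123) = 246
  H₂O: 0 + 3(123) = 369

704 lbmol/h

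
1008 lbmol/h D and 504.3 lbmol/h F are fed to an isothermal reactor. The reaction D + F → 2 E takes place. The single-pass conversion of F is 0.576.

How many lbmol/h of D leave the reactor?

718 lbmol/h

F reacted = 0.576 × 504.3 = 290.5 lbmol/h; ν_F = −1, so ξ = 290.5/1 = 290.5 lbmol/h.
Outlet amounts (n = n₀ + ν ξ):
  D: 1008 − 1(290.5) = 717.5
  F: 504.3 − 1(290.5) = 213.8
  E: 0 + 2(290.5) = 581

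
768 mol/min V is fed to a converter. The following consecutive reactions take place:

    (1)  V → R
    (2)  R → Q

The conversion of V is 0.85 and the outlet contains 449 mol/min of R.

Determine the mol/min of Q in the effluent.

Conversion of V: V consumed = 1ξ₁ = 0.85 × 768 → ξ₁ = 652.8 mol/min.
R balance: n_R = 0 + 1ξ₁ − 1ξ₂ = 449 → ξ₂ = (1·652.8 − 449)/1 = 203.8 mol/min.
Outlet amounts (n = n₀ + Σ ν·ξ):
  V: 768 − 1(652.8) = 115.2
  R: 0 + 1(652.8) − 1(203.8) = 449
  Q: 0 + 1(203.8) = 203.8

204 mol/min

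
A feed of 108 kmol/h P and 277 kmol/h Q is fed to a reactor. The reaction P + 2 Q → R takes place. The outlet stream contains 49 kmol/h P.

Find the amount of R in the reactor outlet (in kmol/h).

For P: n = n₀ − 1ξ → 49 = 108 − 1ξ, giving ξ = 59 kmol/h.
Outlet amounts (n = n₀ + ν ξ):
  P: 108 − 1(59) = 49
  Q: 277 − 2(59) = 159
  R: 0 + 1(59) = 59

59 kmol/h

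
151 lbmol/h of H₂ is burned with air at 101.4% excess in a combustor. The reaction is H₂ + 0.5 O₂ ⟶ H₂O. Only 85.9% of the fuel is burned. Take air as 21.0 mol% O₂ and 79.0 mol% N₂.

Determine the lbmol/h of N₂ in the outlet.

572 lbmol/h

Stoichiometric O₂ = 0.5 × 151 = 75.5 lbmol/h; O₂ fed = 75.5 × 2.014 = 152.1 lbmol/h.
N₂ fed = 152.1 × 79/21 = 572 lbmol/h.
Fuel reacted = 0.859 × 151 → ξ = 129.7 lbmol/h.
Outlet (n = n₀ + ν ξ):
  H₂: 151 − 1(129.7) = 21.29
  O₂: 152.1 − 0.5(129.7) = 87.2
  N₂: 572 (inert)
  H₂O: 0 + 1(129.7) = 129.7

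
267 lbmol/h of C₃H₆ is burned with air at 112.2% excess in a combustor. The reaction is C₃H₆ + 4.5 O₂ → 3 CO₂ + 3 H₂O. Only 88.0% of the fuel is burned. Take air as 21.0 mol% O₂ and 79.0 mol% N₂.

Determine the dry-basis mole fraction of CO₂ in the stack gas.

Stoichiometric O₂ = 4.5 × 267 = 1202 lbmol/h; O₂ fed = 1202 × 2.122 = 2550 lbmol/h.
N₂ fed = 2550 × 79/21 = 9591 lbmol/h.
Fuel reacted = 0.88 × 267 → ξ = 235 lbmol/h.
Outlet (n = n₀ + ν ξ):
  C₃H₆: 267 − 1(235) = 32.04
  O₂: 2550 − 4.5(235) = 1492
  N₂: 9591 (inert)
  CO₂: 0 + 3(235) = 704.9
  H₂O: 0 + 3(235) = 704.9
Dry total = 11820 lbmol/h; y_CO₂ (dry) = 704.9 / 11820 = 0.05963.

0.0596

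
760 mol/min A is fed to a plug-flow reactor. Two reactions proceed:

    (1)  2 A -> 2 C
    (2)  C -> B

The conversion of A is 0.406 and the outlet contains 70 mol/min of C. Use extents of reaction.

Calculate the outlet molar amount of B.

Conversion of A: A consumed = 2ξ₁ = 0.406 × 760 → ξ₁ = 154.3 mol/min.
C balance: n_C = 0 + 2ξ₁ − 1ξ₂ = 70 → ξ₂ = (2·154.3 − 70)/1 = 238.6 mol/min.
Outlet amounts (n = n₀ + Σ ν·ξ):
  A: 760 − 2(154.3) = 451.4
  C: 0 + 2(154.3) − 1(238.6) = 70
  B: 0 + 1(238.6) = 238.6

239 mol/min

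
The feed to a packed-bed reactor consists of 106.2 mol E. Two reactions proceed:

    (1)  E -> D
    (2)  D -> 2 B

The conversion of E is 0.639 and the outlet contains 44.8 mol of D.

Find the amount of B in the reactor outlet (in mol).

46.1 mol

Conversion of E: E consumed = 1ξ₁ = 0.639 × 106.2 → ξ₁ = 67.86 mol.
D balance: n_D = 0 + 1ξ₁ − 1ξ₂ = 44.8 → ξ₂ = (1·67.86 − 44.8)/1 = 23.06 mol.
Outlet amounts (n = n₀ + Σ ν·ξ):
  E: 106.2 − 1(67.86) = 38.34
  D: 0 + 1(67.86) − 1(23.06) = 44.8
  B: 0 + 2(23.06) = 46.12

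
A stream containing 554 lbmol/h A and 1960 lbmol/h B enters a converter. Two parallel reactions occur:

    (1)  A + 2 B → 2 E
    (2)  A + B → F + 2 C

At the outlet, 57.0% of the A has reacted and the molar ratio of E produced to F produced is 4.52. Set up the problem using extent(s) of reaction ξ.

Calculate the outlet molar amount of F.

96.9 lbmol/h

Conversion of A: A consumed = 0.57 × 554 = 315.8 lbmol/h = 1ξ₁ + 1ξ₂.
Selectivity: 2ξ₁ / (1ξ₂) = 4.52 → ξ₁ = 2.26 ξ₂.
Substitute: (1·2.26 + 1) ξ₂ = 315.8 → ξ₂ = 96.87 lbmol/h, ξ₁ = 218.9 lbmol/h.
Outlet amounts (n = n₀ + Σ ν·ξ):
  A: 554 − 1(218.9) − 1(96.87) = 238.2
  B: 1960 − 2(218.9) − 1(96.87) = 1425
  E: 0 + 2(218.9) = 437.8
  F: 0 + 1(96.87) = 96.87
  C: 0 + 2(96.87) = 193.7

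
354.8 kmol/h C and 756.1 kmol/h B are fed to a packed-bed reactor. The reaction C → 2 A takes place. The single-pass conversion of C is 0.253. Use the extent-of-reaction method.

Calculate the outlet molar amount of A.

C reacted = 0.253 × 354.8 = 89.76 kmol/h; ν_C = −1, so ξ = 89.76/1 = 89.76 kmol/h.
Outlet amounts (n = n₀ + ν ξ):
  C: 354.8 − 1(89.76) = 265
  A: 0 + 2(89.76) = 179.5
  B: 756.1 (inert)

180 kmol/h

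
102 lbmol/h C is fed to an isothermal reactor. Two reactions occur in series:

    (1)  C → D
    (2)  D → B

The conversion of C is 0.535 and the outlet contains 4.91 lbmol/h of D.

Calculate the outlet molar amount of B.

Conversion of C: C consumed = 1ξ₁ = 0.535 × 102 → ξ₁ = 54.57 lbmol/h.
D balance: n_D = 0 + 1ξ₁ − 1ξ₂ = 4.91 → ξ₂ = (1·54.57 − 4.91)/1 = 49.66 lbmol/h.
Outlet amounts (n = n₀ + Σ ν·ξ):
  C: 102 − 1(54.57) = 47.43
  D: 0 + 1(54.57) − 1(49.66) = 4.91
  B: 0 + 1(49.66) = 49.66

49.7 lbmol/h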